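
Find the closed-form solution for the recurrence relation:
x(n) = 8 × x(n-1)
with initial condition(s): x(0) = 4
Recurrence: x(n) = 8 × x(n-1), initial: x(0) = 4.
Each term is 8 times the previous, so this is geometric with ratio 8. After n steps: x(n) = x(0)·8ⁿ = 4·8ⁿ.

x(n) = 4·8ⁿ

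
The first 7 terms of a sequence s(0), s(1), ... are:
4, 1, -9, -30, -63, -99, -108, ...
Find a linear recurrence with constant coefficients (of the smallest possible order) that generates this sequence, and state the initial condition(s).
Look for the lowest-order linear relation among consecutive terms.
Observation: s(n) - 3·s(n-1) - (-3)·s(n-2) = 0 holds for the shown terms, and no order-1 relation s(n) = α·s(n-1) + β fits.
Check at n=3: 3·-9 + (-3)·1 = -30. ✓

s(n) = 3s(n-1) - 3s(n-2), s(0) = 4, s(1) = 1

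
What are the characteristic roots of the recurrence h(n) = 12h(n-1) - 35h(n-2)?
Substitute h(n) = rⁿ and divide through by rⁿ⁻²: r² - 12r + 35 = 0
Factor: (r - 5)(r - 7) = 0, so r = 5, 7.
General solution: h(n) = A·5ⁿ + B·7ⁿ

Characteristic: r² - 12r + 35 = 0, Roots: r = 5, 7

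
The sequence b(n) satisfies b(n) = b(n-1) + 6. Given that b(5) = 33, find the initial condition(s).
b(5) = b(0) + 5·6, so b(0) = 33 - 30 = 3.

b(0) = 3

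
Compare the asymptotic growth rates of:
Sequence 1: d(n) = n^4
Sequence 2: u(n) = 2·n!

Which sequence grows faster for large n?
Comparing growth rates:
Growth-rate hierarchy: log n ≺ any polynomial ≺ any exponential cⁿ (c>1) ≺ n! ≺ nⁿ.
factorial dominates polynomial degree 4 asymptotically.

u(n) grows faster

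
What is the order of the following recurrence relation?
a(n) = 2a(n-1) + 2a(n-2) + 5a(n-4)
The order is the largest lag k for which a(n-k) appears. Here the deepest term is a(n-4), so the order is 4.

Order 4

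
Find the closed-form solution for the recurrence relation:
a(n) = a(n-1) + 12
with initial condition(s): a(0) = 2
Recurrence: a(n) = a(n-1) + 12, initial: a(0) = 2.
Each step adds 12, so a(n) = a(0) + 12n = 12n + 2.

a(n) = 12n + 2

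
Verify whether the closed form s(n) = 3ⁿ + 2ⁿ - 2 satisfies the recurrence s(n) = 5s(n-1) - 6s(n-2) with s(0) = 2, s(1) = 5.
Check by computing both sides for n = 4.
From the recurrence with s(0) = 2, s(1) = 5:
  s(0) = 2, s(1) = 5, s(2) = 13, s(3) = 35, s(4) = 97
  so the recurrence gives s(4) = 97.
From the proposed closed form s(n) = 3ⁿ + 2ⁿ - 2:
  s(4) = 95.
The recurrence gives 97 but the closed form gives 95, so the closed form does not satisfy the recurrence.

No, the closed form is incorrect.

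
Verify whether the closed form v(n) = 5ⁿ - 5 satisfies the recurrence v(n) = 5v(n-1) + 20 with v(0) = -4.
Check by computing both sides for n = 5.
From the recurrence with v(0) = -4:
  v(0) = -4, v(1) = 0, v(2) = 20, v(3) = 120, v(4) = 620, v(5) = 3120
  so the recurrence gives v(5) = 3120.
From the proposed closed form v(n) = 5ⁿ - 5:
  v(5) = 3120.
Both sides give 3120 at n = 5, and the initial condition(s) match, so the closed form is consistent.

Yes, the closed form is correct.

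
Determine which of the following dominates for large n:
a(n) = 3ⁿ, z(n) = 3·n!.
Comparing growth rates:
Growth-rate hierarchy: log n ≺ any polynomial ≺ any exponential cⁿ (c>1) ≺ n! ≺ nⁿ.
factorial dominates exponential base 3 asymptotically.

z(n) grows faster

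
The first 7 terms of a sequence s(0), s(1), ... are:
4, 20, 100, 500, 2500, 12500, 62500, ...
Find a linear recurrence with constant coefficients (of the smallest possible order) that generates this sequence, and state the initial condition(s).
Look for the lowest-order linear relation among consecutive terms.
Observation: each term is 5× the previous.
Check at n=2: 5·20 = 100. ✓

s(n) = 5 × s(n-1), s(0) = 4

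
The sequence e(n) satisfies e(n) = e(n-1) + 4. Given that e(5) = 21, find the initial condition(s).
e(5) = e(0) + 5·4, so e(0) = 21 - 20 = 1.

e(0) = 1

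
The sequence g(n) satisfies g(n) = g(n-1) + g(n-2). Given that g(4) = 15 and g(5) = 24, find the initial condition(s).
Work backwards using g(k) = g(k+2) - g(k+1):
g(3) = g(5) - g(4) = 24 - 15 = 9
g(2) = g(4) - g(3) = 15 - 9 = 6
g(1) = g(3) - g(2) = 9 - 6 = 3
g(0) = g(2) - g(1) = 6 - 3 = 3

g(0) = 3, g(1) = 3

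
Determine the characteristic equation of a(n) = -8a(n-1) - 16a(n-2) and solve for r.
Substitute a(n) = rⁿ and divide through by rⁿ⁻²: r² + 8r + 16 = 0
Factor: (r + 4)² = 0, so r = -4 (double root).
General solution: a(n) = (A + Bn)·(-4)ⁿ

Characteristic: r² + 8r + 16 = 0, Roots: r = -4 (double root)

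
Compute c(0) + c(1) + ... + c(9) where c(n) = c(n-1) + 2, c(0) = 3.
Computing the sequence terms: 3, 5, 7, 9, 11, 13, 15, 17, 19, 21
Adding these values together:

120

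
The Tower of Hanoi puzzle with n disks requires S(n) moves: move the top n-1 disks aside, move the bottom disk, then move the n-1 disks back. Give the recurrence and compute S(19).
Moving n disks = move the top n-1 disks aside (S(n-1) moves) + move the largest disk (1 move) + move the n-1 disks back on top (S(n-1) moves), so S(n) = 2S(n-1) + 1, with S(1) = 1 (a single disk takes one move).
First terms: 1, 3, 7, 15, 31, 63, … — each is one less than a power of 2. Indeed S(n) + 1 = 2(S(n-1) + 1) with S(1) + 1 = 2, so S(n) + 1 = 2ⁿ and S(n) = 2ⁿ - 1.
Hence S(19) = 2^19 - 1 = 524288 - 1 = 524287.

S(n) = 2S(n-1) + 1, S(1) = 1; S(19) = 524287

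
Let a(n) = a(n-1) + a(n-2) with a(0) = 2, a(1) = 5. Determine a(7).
Computing the sequence terms:
2, 5, 7, 12, 19, 31, 50, 81

81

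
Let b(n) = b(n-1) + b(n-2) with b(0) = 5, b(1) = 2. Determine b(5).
Computing the sequence terms:
5, 2, 7, 9, 16, 25

25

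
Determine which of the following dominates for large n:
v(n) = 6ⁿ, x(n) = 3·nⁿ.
Comparing growth rates:
Growth-rate hierarchy: log n ≺ any polynomial ≺ any exponential cⁿ (c>1) ≺ n! ≺ nⁿ.
super-exponential nⁿ dominates exponential base 6 asymptotically.

x(n) grows faster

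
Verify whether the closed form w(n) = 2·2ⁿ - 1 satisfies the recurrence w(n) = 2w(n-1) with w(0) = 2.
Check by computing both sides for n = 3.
From the recurrence with w(0) = 2:
  w(0) = 2, w(1) = 4, w(2) = 8, w(3) = 16
  so the recurrence gives w(3) = 16.
From the proposed closed form w(n) = 2·2ⁿ - 1:
  w(3) = 15.
The recurrence gives 16 but the closed form gives 15, so the closed form does not satisfy the recurrence.

No, the closed form is incorrect.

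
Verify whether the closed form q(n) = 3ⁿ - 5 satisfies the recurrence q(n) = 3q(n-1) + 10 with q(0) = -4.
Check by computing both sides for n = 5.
From the recurrence with q(0) = -4:
  q(0) = -4, q(1) = -2, q(2) = 4, q(3) = 22, q(4) = 76, q(5) = 238
  so the recurrence gives q(5) = 238.
From the proposed closed form q(n) = 3ⁿ - 5:
  q(5) = 238.
Both sides give 238 at n = 5, and the initial condition(s) match, so the closed form is consistent.

Yes, the closed form is correct.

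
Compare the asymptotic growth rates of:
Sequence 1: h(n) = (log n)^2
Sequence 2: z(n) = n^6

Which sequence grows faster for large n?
Comparing growth rates:
Growth-rate hierarchy: log n ≺ any polynomial ≺ any exponential cⁿ (c>1) ≺ n! ≺ nⁿ.
polynomial degree 6 dominates polylogarithmic (log n)^2 asymptotically.

z(n) grows faster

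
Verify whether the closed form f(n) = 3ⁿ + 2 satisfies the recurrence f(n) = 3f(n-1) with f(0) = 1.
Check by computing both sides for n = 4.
From the recurrence with f(0) = 1:
  f(0) = 1, f(1) = 3, f(2) = 9, f(3) = 27, f(4) = 81
  so the recurrence gives f(4) = 81.
From the proposed closed form f(n) = 3ⁿ + 2:
  f(4) = 83.
The recurrence gives 81 but the closed form gives 83, so the closed form does not satisfy the recurrence.

No, the closed form is incorrect.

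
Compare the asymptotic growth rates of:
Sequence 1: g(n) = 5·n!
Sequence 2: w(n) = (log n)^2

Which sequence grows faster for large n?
Comparing growth rates:
Growth-rate hierarchy: log n ≺ any polynomial ≺ any exponential cⁿ (c>1) ≺ n! ≺ nⁿ.
factorial dominates polylogarithmic (log n)^2 asymptotically.

g(n) grows faster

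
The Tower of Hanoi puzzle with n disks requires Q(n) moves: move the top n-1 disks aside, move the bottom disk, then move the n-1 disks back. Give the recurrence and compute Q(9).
Moving n disks = move the top n-1 disks aside (Q(n-1) moves) + move the largest disk (1 move) + move the n-1 disks back on top (Q(n-1) moves), so Q(n) = 2Q(n-1) + 1, with Q(1) = 1 (a single disk takes one move).
First terms: 1, 3, 7, 15, 31, 63, … — each is one less than a power of 2. Indeed Q(n) + 1 = 2(Q(n-1) + 1) with Q(1) + 1 = 2, so Q(n) + 1 = 2ⁿ and Q(n) = 2ⁿ - 1.
Hence Q(9) = 2^9 - 1 = 512 - 1 = 511.

Q(n) = 2Q(n-1) + 1, Q(1) = 1; Q(9) = 511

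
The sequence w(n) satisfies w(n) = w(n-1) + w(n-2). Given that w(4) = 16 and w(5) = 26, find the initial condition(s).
Work backwards using w(k) = w(k+2) - w(k+1):
w(3) = w(5) - w(4) = 26 - 16 = 10
w(2) = w(4) - w(3) = 16 - 10 = 6
w(1) = w(3) - w(2) = 10 - 6 = 4
w(0) = w(2) - w(1) = 6 - 4 = 2

w(0) = 2, w(1) = 4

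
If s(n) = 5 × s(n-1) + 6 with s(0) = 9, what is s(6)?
Computing step by step:
s(0) = 9
s(1) = 5 × 9 + 6 = 51
s(2) = 5 × 51 + 6 = 261
s(3) = 5 × 261 + 6 = 1311
s(4) = 5 × 1311 + 6 = 6561
s(5) = 5 × 6561 + 6 = 32811
s(6) = 5 × 32811 + 6 = 164061

164061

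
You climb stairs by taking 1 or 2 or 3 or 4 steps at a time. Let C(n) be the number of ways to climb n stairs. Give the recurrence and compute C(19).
Condition on the size of the last step (1 to 4): before it there were n-1, …, n-4 stairs climbed, and these cases are disjoint, so C(n) = C(n-1) + C(n-2) + C(n-3) + C(n-4) (order-4 linear recurrence).
Initial conditions by direct count (compositions of i into parts ≤ 4): C(1) = 1; C(2) = 2; C(3) = 4; C(4) = 8.
Iterating the recurrence: C(5) = 15, C(6) = 29, C(7) = 56, C(8) = 108, C(9) = 208, C(10) = 401, C(11) = 773, C(12) = 1490, C(13) = 2872, C(14) = 5536, C(15) = 10671, C(16) = 20569, C(17) = 39648, C(18) = 76424, C(19) = 147312.

C(n) = C(n-1) + C(n-2) + C(n-3) + C(n-4), C(1) = 1, C(2) = 2, C(3) = 4, C(4) = 8; C(19) = 147312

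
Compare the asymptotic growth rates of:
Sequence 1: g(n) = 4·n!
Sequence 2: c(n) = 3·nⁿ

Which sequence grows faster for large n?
Comparing growth rates:
Growth-rate hierarchy: log n ≺ any polynomial ≺ any exponential cⁿ (c>1) ≺ n! ≺ nⁿ.
super-exponential nⁿ dominates factorial asymptotically.

c(n) grows faster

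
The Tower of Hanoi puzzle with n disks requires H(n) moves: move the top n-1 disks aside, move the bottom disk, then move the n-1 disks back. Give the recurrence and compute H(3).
Moving n disks = move the top n-1 disks aside (H(n-1) moves) + move the largest disk (1 move) + move the n-1 disks back on top (H(n-1) moves), so H(n) = 2H(n-1) + 1, with H(1) = 1 (a single disk takes one move).
First terms: 1, 3, 7, … — each is one less than a power of 2. Indeed H(n) + 1 = 2(H(n-1) + 1) with H(1) + 1 = 2, so H(n) + 1 = 2ⁿ and H(n) = 2ⁿ - 1.
Hence H(3) = 2^3 - 1 = 8 - 1 = 7.

H(n) = 2H(n-1) + 1, H(1) = 1; H(3) = 7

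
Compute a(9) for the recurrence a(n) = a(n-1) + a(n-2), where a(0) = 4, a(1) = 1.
Computing the sequence terms:
4, 1, 5, 6, 11, 17, 28, 45, 73, 118

118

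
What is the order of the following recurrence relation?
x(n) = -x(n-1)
The order is the largest lag k for which x(n-k) appears. Here the deepest term is x(n-1), so the order is 1.

Order 1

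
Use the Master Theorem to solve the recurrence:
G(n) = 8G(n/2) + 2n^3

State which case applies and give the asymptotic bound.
Master Theorem template: G(n) = a·G(n/b) + f(n).
Here: a=8, b=2, f(n)=2n^3
Compute log_b(a) = log_2(8) = 3.
f(n) = 2n^3 = Θ(n^3). Case 2: G(n) = Θ(n^3 log n).

Case 2: G(n) = Θ(n^3 log n)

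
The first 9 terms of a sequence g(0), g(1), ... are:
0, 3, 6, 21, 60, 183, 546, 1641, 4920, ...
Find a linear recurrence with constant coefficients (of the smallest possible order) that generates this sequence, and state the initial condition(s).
Look for the lowest-order linear relation among consecutive terms.
Observation: g(n) - 2·g(n-1) - (3)·g(n-2) = 0 holds for the shown terms, and no order-1 relation g(n) = α·g(n-1) + β fits.
Check at n=3: 2·6 + (3)·3 = 21. ✓

g(n) = 2g(n-1) + 3g(n-2), g(0) = 0, g(1) = 3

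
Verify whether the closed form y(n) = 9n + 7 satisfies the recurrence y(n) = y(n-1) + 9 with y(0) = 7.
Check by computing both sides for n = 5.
From the recurrence with y(0) = 7:
  y(0) = 7, y(1) = 16, y(2) = 25, y(3) = 34, y(4) = 43, y(5) = 52
  so the recurrence gives y(5) = 52.
From the proposed closed form y(n) = 9n + 7:
  y(5) = 52.
Both sides give 52 at n = 5, and the initial condition(s) match, so the closed form is consistent.

Yes, the closed form is correct.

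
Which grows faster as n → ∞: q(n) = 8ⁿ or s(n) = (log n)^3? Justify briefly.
Comparing growth rates:
Growth-rate hierarchy: log n ≺ any polynomial ≺ any exponential cⁿ (c>1) ≺ n! ≺ nⁿ.
exponential base 8 dominates polylogarithmic (log n)^3 asymptotically.

q(n) grows faster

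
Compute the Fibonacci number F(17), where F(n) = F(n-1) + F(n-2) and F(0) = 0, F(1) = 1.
Computing the sequence terms:
0, 1, 1, 2, 3, 5, 8, 13, 21, 34, 55, 89, 144, 233, 377, 610, 987, 1597

1597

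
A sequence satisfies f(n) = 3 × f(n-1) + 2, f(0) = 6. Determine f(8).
Computing step by step:
f(0) = 6
f(1) = 3 × 6 + 2 = 20
f(2) = 3 × 20 + 2 = 62
f(3) = 3 × 62 + 2 = 188
f(4) = 3 × 188 + 2 = 566
f(5) = 3 × 566 + 2 = 1700
f(6) = 3 × 1700 + 2 = 5102
f(7) = 3 × 5102 + 2 = 15308
f(8) = 3 × 15308 + 2 = 45926

45926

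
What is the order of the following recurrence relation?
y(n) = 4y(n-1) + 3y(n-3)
The order is the largest lag k for which y(n-k) appears. Here the deepest term is y(n-3), so the order is 3.

Order 3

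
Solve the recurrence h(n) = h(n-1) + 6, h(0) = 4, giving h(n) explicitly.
Recurrence: h(n) = h(n-1) + 6, initial: h(0) = 4.
Each step adds 6, so h(n) = h(0) + 6n = 6n + 4.

h(n) = 6n + 4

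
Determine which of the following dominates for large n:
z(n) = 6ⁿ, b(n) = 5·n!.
Comparing growth rates:
Growth-rate hierarchy: log n ≺ any polynomial ≺ any exponential cⁿ (c>1) ≺ n! ≺ nⁿ.
factorial dominates exponential base 6 asymptotically.

b(n) grows faster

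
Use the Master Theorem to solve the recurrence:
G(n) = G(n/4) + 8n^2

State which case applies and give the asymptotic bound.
Master Theorem template: G(n) = a·G(n/b) + f(n).
Here: a=1, b=4, f(n)=8n^2
Compute log_b(a) = log_4(1) = 0.
f(n) = 8n^2 = Ω(n^(0+ε)) with ε = 2, and the regularity condition holds (a·f(n/b) = (a/b^2)·f(n) with a/b^2 = 4^-2 < 1). Case 3: G(n) = Θ(f(n)) = Θ(n^2).

Case 3: G(n) = Θ(n^2)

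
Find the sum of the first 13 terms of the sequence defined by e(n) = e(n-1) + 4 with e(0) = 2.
Computing the sequence terms: 2, 6, 10, 14, 18, 22, 26, 30, 34, 38, 42, 46, 50
Adding these values together:

338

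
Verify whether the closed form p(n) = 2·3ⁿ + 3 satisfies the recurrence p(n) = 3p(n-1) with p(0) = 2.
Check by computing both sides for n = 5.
From the recurrence with p(0) = 2:
  p(0) = 2, p(1) = 6, p(2) = 18, p(3) = 54, p(4) = 162, p(5) = 486
  so the recurrence gives p(5) = 486.
From the proposed closed form p(n) = 2·3ⁿ + 3:
  p(5) = 489.
The recurrence gives 486 but the closed form gives 489, so the closed form does not satisfy the recurrence.

No, the closed form is incorrect.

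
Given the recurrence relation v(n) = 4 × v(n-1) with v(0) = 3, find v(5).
Computing step by step:
v(0) = 3
v(1) = 4 × 3 = 12
v(2) = 4 × 12 = 48
v(3) = 4 × 48 = 192
v(4) = 4 × 192 = 768
v(5) = 4 × 768 = 3072

3072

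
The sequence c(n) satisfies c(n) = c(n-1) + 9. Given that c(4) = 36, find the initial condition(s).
c(4) = c(0) + 4·9, so c(0) = 36 - 36 = 0.

c(0) = 0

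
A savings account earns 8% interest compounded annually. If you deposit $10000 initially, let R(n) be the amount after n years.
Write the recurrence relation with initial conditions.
Each year the balance grows by 8%, i.e. is multiplied by 1 + 8/100 = 1.08, so R(n) = 1.08 × R(n-1). The initial deposit gives R(0) = 10000.
Unrolling gives the closed form R(n) = 10000 × (1.08)ⁿ.

R(n) = 1.08 × R(n-1), R(0) = 10000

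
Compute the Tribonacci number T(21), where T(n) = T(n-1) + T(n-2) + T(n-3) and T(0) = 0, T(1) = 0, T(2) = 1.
Computing the sequence terms:
0, 0, 1, 1, 2, 4, 7, 13, 24, 44, 81, 149, 274, 504, 927, 1705, 3136, 5768, 10609, 19513, 35890, 66012

66012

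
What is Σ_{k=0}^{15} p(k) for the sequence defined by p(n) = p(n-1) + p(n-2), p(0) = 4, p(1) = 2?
Computing the sequence terms: 4, 2, 6, 8, 14, 22, 36, 58, 94, 152, 246, 398, 644, 1042, 1686, 2728
Adding these values together:

7140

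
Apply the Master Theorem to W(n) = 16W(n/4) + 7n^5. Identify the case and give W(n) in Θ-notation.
Master Theorem template: W(n) = a·W(n/b) + f(n).
Here: a=16, b=4, f(n)=7n^5
Compute log_b(a) = log_4(16) = 2.
f(n) = 7n^5 = Ω(n^(2+ε)) with ε = 3, and the regularity condition holds (a·f(n/b) = (a/b^5)·f(n) with a/b^5 = 4^-3 < 1). Case 3: W(n) = Θ(f(n)) = Θ(n^5).

Case 3: W(n) = Θ(n^5)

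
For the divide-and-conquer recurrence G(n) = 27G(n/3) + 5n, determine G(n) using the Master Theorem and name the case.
Master Theorem template: G(n) = a·G(n/b) + f(n).
Here: a=27, b=3, f(n)=5n
Compute log_b(a) = log_3(27) = 3.
f(n) = 5n = O(n^(3-ε)) with ε = 2. Case 1: G(n) = Θ(n^log_b(a)) = Θ(n^3).

Case 1: G(n) = Θ(n^3)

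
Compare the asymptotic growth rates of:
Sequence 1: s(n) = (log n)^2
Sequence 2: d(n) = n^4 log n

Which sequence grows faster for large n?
Comparing growth rates:
Growth-rate hierarchy: log n ≺ any polynomial ≺ any exponential cⁿ (c>1) ≺ n! ≺ nⁿ.
polynomial degree 4 (with log factor) dominates polylogarithmic (log n)^2 asymptotically.

d(n) grows faster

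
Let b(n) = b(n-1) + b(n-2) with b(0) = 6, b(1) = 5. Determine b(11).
Computing the sequence terms:
6, 5, 11, 16, 27, 43, 70, 113, 183, 296, 479, 775

775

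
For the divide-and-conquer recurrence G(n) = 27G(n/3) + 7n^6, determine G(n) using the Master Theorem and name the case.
Master Theorem template: G(n) = a·G(n/b) + f(n).
Here: a=27, b=3, f(n)=7n^6
Compute log_b(a) = log_3(27) = 3.
f(n) = 7n^6 = Ω(n^(3+ε)) with ε = 3, and the regularity condition holds (a·f(n/b) = (a/b^6)·f(n) with a/b^6 = 3^-3 < 1). Case 3: G(n) = Θ(f(n)) = Θ(n^6).

Case 3: G(n) = Θ(n^6)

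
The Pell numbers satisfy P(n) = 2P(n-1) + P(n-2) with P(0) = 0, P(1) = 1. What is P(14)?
Computing the sequence terms:
0, 1, 2, 5, 12, 29, 70, 169, 408, 985, 2378, 5741, 13860, 33461, 80782

80782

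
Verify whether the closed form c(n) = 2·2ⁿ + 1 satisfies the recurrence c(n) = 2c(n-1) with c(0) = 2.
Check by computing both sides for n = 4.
From the recurrence with c(0) = 2:
  c(0) = 2, c(1) = 4, c(2) = 8, c(3) = 16, c(4) = 32
  so the recurrence gives c(4) = 32.
From the proposed closed form c(n) = 2·2ⁿ + 1:
  c(4) = 33.
The recurrence gives 32 but the closed form gives 33, so the closed form does not satisfy the recurrence.

No, the closed form is incorrect.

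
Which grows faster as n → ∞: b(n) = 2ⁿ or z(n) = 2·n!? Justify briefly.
Comparing growth rates:
Growth-rate hierarchy: log n ≺ any polynomial ≺ any exponential cⁿ (c>1) ≺ n! ≺ nⁿ.
factorial dominates exponential base 2 asymptotically.

z(n) grows faster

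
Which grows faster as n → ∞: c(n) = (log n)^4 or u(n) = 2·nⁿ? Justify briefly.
Comparing growth rates:
Growth-rate hierarchy: log n ≺ any polynomial ≺ any exponential cⁿ (c>1) ≺ n! ≺ nⁿ.
super-exponential nⁿ dominates polylogarithmic (log n)^4 asymptotically.

u(n) grows faster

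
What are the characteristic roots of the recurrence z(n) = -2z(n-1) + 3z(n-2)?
Substitute z(n) = rⁿ and divide through by rⁿ⁻²: r² + 2r - 3 = 0
Factor: (r + 3)(r - 1) = 0, so r = -3, 1.
General solution: z(n) = A·(-3)ⁿ + B·1ⁿ

Characteristic: r² + 2r - 3 = 0, Roots: r = -3, 1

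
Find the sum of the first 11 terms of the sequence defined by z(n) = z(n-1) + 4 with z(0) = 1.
Computing the sequence terms: 1, 5, 9, 13, 17, 21, 25, 29, 33, 37, 41
Adding these values together:

231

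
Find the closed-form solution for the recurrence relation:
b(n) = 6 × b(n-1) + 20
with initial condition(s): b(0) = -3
Recurrence: b(n) = 6 × b(n-1) + 20, initial: b(0) = -3.
Try b(n) = A·6ⁿ + C. Substituting: A·6ⁿ + C = 6(A·6ⁿ⁻¹ + C) + 20 = A·6ⁿ + 6C + 20, so C = 6C + 20, giving C = -4. Then b(0) = A - 4 = -3 gives A = 1.

b(n) = 6ⁿ - 4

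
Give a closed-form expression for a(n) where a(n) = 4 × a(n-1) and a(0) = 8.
Recurrence: a(n) = 4 × a(n-1), initial: a(0) = 8.
Each term is 4 times the previous, so this is geometric with ratio 4. After n steps: a(n) = a(0)·4ⁿ = 8·4ⁿ.

a(n) = 8·4ⁿ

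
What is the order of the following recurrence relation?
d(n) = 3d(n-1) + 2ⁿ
The order is the largest lag k for which d(n-k) appears. Here the deepest term is d(n-1) (the 2ⁿ term is non-homogeneous and does not affect the order), so the order is 1.

Order 1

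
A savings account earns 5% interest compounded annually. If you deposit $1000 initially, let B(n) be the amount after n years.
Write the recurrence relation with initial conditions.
Each year the balance grows by 5%, i.e. is multiplied by 1 + 5/100 = 1.05, so B(n) = 1.05 × B(n-1). The initial deposit gives B(0) = 1000.
Unrolling gives the closed form B(n) = 1000 × (1.05)ⁿ.

B(n) = 1.05 × B(n-1), B(0) = 1000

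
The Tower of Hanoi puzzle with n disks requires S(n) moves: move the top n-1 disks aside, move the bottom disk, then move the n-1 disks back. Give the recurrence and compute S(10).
Moving n disks = move the top n-1 disks aside (S(n-1) moves) + move the largest disk (1 move) + move the n-1 disks back on top (S(n-1) moves), so S(n) = 2S(n-1) + 1, with S(1) = 1 (a single disk takes one move).
First terms: 1, 3, 7, 15, 31, 63, … — each is one less than a power of 2. Indeed S(n) + 1 = 2(S(n-1) + 1) with S(1) + 1 = 2, so S(n) + 1 = 2ⁿ and S(n) = 2ⁿ - 1.
Hence S(10) = 2^10 - 1 = 1024 - 1 = 1023.

S(n) = 2S(n-1) + 1, S(1) = 1; S(10) = 1023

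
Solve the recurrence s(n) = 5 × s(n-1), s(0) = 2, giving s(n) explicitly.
Recurrence: s(n) = 5 × s(n-1), initial: s(0) = 2.
Each term is 5 times the previous, so this is geometric with ratio 5. After n steps: s(n) = s(0)·5ⁿ = 2·5ⁿ.

s(n) = 2·5ⁿ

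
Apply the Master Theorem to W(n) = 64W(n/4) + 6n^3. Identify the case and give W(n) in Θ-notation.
Master Theorem template: W(n) = a·W(n/b) + f(n).
Here: a=64, b=4, f(n)=6n^3
Compute log_b(a) = log_4(64) = 3.
f(n) = 6n^3 = Θ(n^3). Case 2: W(n) = Θ(n^3 log n).

Case 2: W(n) = Θ(n^3 log n)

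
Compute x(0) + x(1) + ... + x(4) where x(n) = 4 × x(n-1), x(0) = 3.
Computing the sequence terms: 3, 12, 48, 192, 768
Adding these values together:

1023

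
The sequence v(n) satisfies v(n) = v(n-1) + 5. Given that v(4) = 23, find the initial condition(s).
v(4) = v(0) + 4·5, so v(0) = 23 - 20 = 3.

v(0) = 3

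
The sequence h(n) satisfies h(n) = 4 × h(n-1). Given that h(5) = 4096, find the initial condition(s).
In general h(n) = 4ⁿ · h(0). At n = 5: h(0) = h(5) / 4^5 = 4096 / 1024 = 4.

h(0) = 4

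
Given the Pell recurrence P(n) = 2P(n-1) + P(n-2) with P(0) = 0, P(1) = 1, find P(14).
Computing the sequence terms:
0, 1, 2, 5, 12, 29, 70, 169, 408, 985, 2378, 5741, 13860, 33461, 80782

80782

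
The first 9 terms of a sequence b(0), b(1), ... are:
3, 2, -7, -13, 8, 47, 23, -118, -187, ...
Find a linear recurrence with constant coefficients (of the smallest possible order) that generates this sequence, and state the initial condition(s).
Look for the lowest-order linear relation among consecutive terms.
Observation: b(n) - 1·b(n-1) - (-3)·b(n-2) = 0 holds for the shown terms, and no order-1 relation b(n) = α·b(n-1) + β fits.
Check at n=3: 1·-7 + (-3)·2 = -13. ✓

b(n) = b(n-1) - 3b(n-2), b(0) = 3, b(1) = 2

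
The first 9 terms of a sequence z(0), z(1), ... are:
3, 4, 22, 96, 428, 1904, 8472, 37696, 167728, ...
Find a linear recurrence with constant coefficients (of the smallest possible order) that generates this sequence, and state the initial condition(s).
Look for the lowest-order linear relation among consecutive terms.
Observation: z(n) - 4·z(n-1) - (2)·z(n-2) = 0 holds for the shown terms, and no order-1 relation z(n) = α·z(n-1) + β fits.
Check at n=3: 4·22 + (2)·4 = 96. ✓

z(n) = 4z(n-1) + 2z(n-2), z(0) = 3, z(1) = 4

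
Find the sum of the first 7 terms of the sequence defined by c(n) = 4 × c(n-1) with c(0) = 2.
Computing the sequence terms: 2, 8, 32, 128, 512, 2048, 8192
Adding these values together:

10922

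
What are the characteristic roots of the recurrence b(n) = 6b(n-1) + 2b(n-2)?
Substitute b(n) = rⁿ and divide through by rⁿ⁻²: r² - 6r - 2 = 0
Discriminant: 6² + 4·2 = 44, not a perfect square, so by the quadratic formula r = (6 ± √44)/2.
General solution: b(n) = A·r₁ⁿ + B·r₂ⁿ where r₁,r₂ = (6 ± √44)/2

Characteristic: r² - 6r - 2 = 0, Roots: r = (6 ± √44)/2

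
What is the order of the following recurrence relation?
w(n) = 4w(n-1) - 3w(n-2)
The order is the largest lag k for which w(n-k) appears. Here the deepest term is w(n-2), so the order is 2.

Order 2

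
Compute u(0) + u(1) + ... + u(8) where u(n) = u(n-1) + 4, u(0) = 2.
Computing the sequence terms: 2, 6, 10, 14, 18, 22, 26, 30, 34
Adding these values together:

162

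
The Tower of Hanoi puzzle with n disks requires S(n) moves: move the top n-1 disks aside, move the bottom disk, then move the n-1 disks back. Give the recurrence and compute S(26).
Moving n disks = move the top n-1 disks aside (S(n-1) moves) + move the largest disk (1 move) + move the n-1 disks back on top (S(n-1) moves), so S(n) = 2S(n-1) + 1, with S(1) = 1 (a single disk takes one move).
First terms: 1, 3, 7, 15, 31, 63, … — each is one less than a power of 2. Indeed S(n) + 1 = 2(S(n-1) + 1) with S(1) + 1 = 2, so S(n) + 1 = 2ⁿ and S(n) = 2ⁿ - 1.
Hence S(26) = 2^26 - 1 = 67108864 - 1 = 67108863.

S(n) = 2S(n-1) + 1, S(1) = 1; S(26) = 67108863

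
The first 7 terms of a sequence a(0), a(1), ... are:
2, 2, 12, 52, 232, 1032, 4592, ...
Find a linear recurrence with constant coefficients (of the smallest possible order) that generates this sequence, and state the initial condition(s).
Look for the lowest-order linear relation among consecutive terms.
Observation: a(n) - 4·a(n-1) - (2)·a(n-2) = 0 holds for the shown terms, and no order-1 relation a(n) = α·a(n-1) + β fits.
Check at n=3: 4·12 + (2)·2 = 52. ✓

a(n) = 4a(n-1) + 2a(n-2), a(0) = 2, a(1) = 2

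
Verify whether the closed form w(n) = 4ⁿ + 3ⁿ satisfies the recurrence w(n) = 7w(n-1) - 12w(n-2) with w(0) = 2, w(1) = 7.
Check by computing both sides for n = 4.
From the recurrence with w(0) = 2, w(1) = 7:
  w(0) = 2, w(1) = 7, w(2) = 25, w(3) = 91, w(4) = 337
  so the recurrence gives w(4) = 337.
From the proposed closed form w(n) = 4ⁿ + 3ⁿ:
  w(4) = 337.
Both sides give 337 at n = 4, and the initial condition(s) match, so the closed form is consistent.

Yes, the closed form is correct.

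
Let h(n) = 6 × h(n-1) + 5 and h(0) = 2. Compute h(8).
Computing step by step:
h(0) = 2
h(1) = 6 × 2 + 5 = 17
h(2) = 6 × 17 + 5 = 107
h(3) = 6 × 107 + 5 = 647
h(4) = 6 × 647 + 5 = 3887
h(5) = 6 × 3887 + 5 = 23327
h(6) = 6 × 23327 + 5 = 139967
h(7) = 6 × 139967 + 5 = 839807
h(8) = 6 × 839807 + 5 = 5038847

5038847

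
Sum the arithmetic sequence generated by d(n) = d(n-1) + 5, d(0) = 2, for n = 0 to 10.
Computing the sequence terms: 2, 7, 12, 17, 22, 27, 32, 37, 42, 47, 52
Adding these values together:

297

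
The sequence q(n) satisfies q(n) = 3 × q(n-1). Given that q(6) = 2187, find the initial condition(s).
In general q(n) = 3ⁿ · q(0). At n = 6: q(0) = q(6) / 3^6 = 2187 / 729 = 3.

q(0) = 3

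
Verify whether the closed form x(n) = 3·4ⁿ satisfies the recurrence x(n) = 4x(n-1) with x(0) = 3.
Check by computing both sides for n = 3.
From the recurrence with x(0) = 3:
  x(0) = 3, x(1) = 12, x(2) = 48, x(3) = 192
  so the recurrence gives x(3) = 192.
From the proposed closed form x(n) = 3·4ⁿ:
  x(3) = 192.
Both sides give 192 at n = 3, and the initial condition(s) match, so the closed form is consistent.

Yes, the closed form is correct.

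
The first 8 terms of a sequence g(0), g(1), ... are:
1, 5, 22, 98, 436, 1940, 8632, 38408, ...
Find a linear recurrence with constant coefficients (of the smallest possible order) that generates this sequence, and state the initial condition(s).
Look for the lowest-order linear relation among consecutive terms.
Observation: g(n) - 4·g(n-1) - (2)·g(n-2) = 0 holds for the shown terms, and no order-1 relation g(n) = α·g(n-1) + β fits.
Check at n=3: 4·22 + (2)·5 = 98. ✓

g(n) = 4g(n-1) + 2g(n-2), g(0) = 1, g(1) = 5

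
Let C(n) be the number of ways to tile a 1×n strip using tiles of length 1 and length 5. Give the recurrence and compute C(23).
Condition on the last tile: it has length 1 (leaving a 1×(n-1) strip) or length 5 (leaving a 1×(n-5) strip), so C(n) = C(n-1) + C(n-5) (order-5 linear recurrence).
For 0 ≤ i < 5 only unit tiles fit, so C(i) = 1.
Iterating the recurrence: C(5) = 2, C(6) = 3, C(7) = 4, C(8) = 5, C(9) = 6, C(10) = 8, C(11) = 11, C(12) = 15, C(13) = 20, C(14) = 26, C(15) = 34, C(16) = 45, C(17) = 60, C(18) = 80, C(19) = 106, C(20) = 140, C(21) = 185, C(22) = 245, C(23) = 325.

C(n) = C(n-1) + C(n-5), with C(i) = 1 for 0 ≤ i < 5; C(23) = 325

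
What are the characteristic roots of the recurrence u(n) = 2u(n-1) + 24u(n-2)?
Substitute u(n) = rⁿ and divide through by rⁿ⁻²: r² - 2r - 24 = 0
Factor: (r - 6)(r + 4) = 0, so r = 6, -4.
General solution: u(n) = A·6ⁿ + B·(-4)ⁿ

Characteristic: r² - 2r - 24 = 0, Roots: r = 6, -4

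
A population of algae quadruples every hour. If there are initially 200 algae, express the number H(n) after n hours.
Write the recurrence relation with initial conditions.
Each hour multiplies the count by 4, so the count after n hours depends only on the count after n-1 hours: H(n) = 4 × H(n-1). The starting count gives H(0) = 200.
Unrolling n times gives the closed form H(n) = 200 × 4ⁿ.

H(n) = 4 × H(n-1), H(0) = 200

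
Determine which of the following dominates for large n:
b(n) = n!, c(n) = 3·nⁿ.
Comparing growth rates:
Growth-rate hierarchy: log n ≺ any polynomial ≺ any exponential cⁿ (c>1) ≺ n! ≺ nⁿ.
super-exponential nⁿ dominates factorial asymptotically.

c(n) grows faster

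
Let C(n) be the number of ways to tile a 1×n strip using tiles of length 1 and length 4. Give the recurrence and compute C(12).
Condition on the last tile: it has length 1 (leaving a 1×(n-1) strip) or length 4 (leaving a 1×(n-4) strip), so C(n) = C(n-1) + C(n-4) (order-4 linear recurrence).
For 0 ≤ i < 4 only unit tiles fit, so C(i) = 1.
Iterating the recurrence: C(4) = 2, C(5) = 3, C(6) = 4, C(7) = 5, C(8) = 7, C(9) = 10, C(10) = 14, C(11) = 19, C(12) = 26.

C(n) = C(n-1) + C(n-4), with C(i) = 1 for 0 ≤ i < 4; C(12) = 26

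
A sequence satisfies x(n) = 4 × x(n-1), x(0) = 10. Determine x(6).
Computing step by step:
x(0) = 10
x(1) = 4 × 10 = 40
x(2) = 4 × 40 = 160
x(3) = 4 × 160 = 640
x(4) = 4 × 640 = 2560
x(5) = 4 × 2560 = 10240
x(6) = 4 × 10240 = 40960

40960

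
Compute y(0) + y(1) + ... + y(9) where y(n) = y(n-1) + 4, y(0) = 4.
Computing the sequence terms: 4, 8, 12, 16, 20, 24, 28, 32, 36, 40
Adding these values together:

220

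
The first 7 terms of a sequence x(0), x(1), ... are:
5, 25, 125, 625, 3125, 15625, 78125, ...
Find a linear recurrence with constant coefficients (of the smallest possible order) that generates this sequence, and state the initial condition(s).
Look for the lowest-order linear relation among consecutive terms.
Observation: each term is 5× the previous.
Check at n=2: 5·25 = 125. ✓

x(n) = 5 × x(n-1), x(0) = 5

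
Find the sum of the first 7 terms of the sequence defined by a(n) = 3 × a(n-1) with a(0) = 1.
Computing the sequence terms: 1, 3, 9, 27, 81, 243, 729
Adding these values together:

1093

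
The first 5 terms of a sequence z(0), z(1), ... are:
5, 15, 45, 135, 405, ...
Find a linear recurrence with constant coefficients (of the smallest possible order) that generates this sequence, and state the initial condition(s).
Look for the lowest-order linear relation among consecutive terms.
Observation: each term is 3× the previous.
Check at n=2: 3·15 = 45. ✓

z(n) = 3 × z(n-1), z(0) = 5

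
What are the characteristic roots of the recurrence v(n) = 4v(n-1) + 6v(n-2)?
Substitute v(n) = rⁿ and divide through by rⁿ⁻²: r² - 4r - 6 = 0
Discriminant: 4² + 4·6 = 40, not a perfect square, so by the quadratic formula r = (4 ± √40)/2.
General solution: v(n) = A·r₁ⁿ + B·r₂ⁿ where r₁,r₂ = (4 ± √40)/2

Characteristic: r² - 4r - 6 = 0, Roots: r = (4 ± √40)/2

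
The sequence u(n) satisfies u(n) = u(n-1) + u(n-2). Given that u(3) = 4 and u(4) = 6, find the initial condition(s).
Work backwards using u(k) = u(k+2) - u(k+1):
u(2) = u(4) - u(3) = 6 - 4 = 2
u(1) = u(3) - u(2) = 4 - 2 = 2
u(0) = u(2) - u(1) = 2 - 2 = 0

u(0) = 0, u(1) = 2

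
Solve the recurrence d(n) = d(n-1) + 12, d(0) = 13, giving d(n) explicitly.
Recurrence: d(n) = d(n-1) + 12, initial: d(0) = 13.
Each step adds 12, so d(n) = d(0) + 12n = 12n + 13.

d(n) = 12n + 13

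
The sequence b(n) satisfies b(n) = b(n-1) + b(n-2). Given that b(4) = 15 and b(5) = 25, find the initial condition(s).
Work backwards using b(k) = b(k+2) - b(k+1):
b(3) = b(5) - b(4) = 25 - 15 = 10
b(2) = b(4) - b(3) = 15 - 10 = 5
b(1) = b(3) - b(2) = 10 - 5 = 5
b(0) = b(2) - b(1) = 5 - 5 = 0

b(0) = 0, b(1) = 5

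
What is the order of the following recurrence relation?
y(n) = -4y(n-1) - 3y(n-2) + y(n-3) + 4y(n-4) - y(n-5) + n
The order is the largest lag k for which y(n-k) appears. Here the deepest term is y(n-5) (the n term is non-homogeneous and does not affect the order), so the order is 5.

Order 5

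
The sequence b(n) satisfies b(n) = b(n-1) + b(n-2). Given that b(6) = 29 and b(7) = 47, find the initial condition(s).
Work backwards using b(k) = b(k+2) - b(k+1):
b(5) = b(7) - b(6) = 47 - 29 = 18
b(4) = b(6) - b(5) = 29 - 18 = 11
b(3) = b(5) - b(4) = 18 - 11 = 7
b(2) = b(4) - b(3) = 11 - 7 = 4
b(1) = b(3) - b(2) = 7 - 4 = 3
b(0) = b(2) - b(1) = 4 - 3 = 1

b(0) = 1, b(1) = 3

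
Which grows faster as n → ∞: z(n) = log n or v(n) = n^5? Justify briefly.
Comparing growth rates:
Growth-rate hierarchy: log n ≺ any polynomial ≺ any exponential cⁿ (c>1) ≺ n! ≺ nⁿ.
polynomial degree 5 dominates logarithmic asymptotically.

v(n) grows faster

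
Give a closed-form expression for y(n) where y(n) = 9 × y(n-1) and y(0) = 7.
Recurrence: y(n) = 9 × y(n-1), initial: y(0) = 7.
Each term is 9 times the previous, so this is geometric with ratio 9. After n steps: y(n) = y(0)·9ⁿ = 7·9ⁿ.

y(n) = 7·9ⁿ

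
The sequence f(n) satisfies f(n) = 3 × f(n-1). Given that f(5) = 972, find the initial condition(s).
In general f(n) = 3ⁿ · f(0). At n = 5: f(0) = f(5) / 3^5 = 972 / 243 = 4.

f(0) = 4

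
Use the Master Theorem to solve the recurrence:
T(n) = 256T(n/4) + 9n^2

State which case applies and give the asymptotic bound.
Master Theorem template: T(n) = a·T(n/b) + f(n).
Here: a=256, b=4, f(n)=9n^2
Compute log_b(a) = log_4(256) = 4.
f(n) = 9n^2 = O(n^(4-ε)) with ε = 2. Case 1: T(n) = Θ(n^log_b(a)) = Θ(n^4).

Case 1: T(n) = Θ(n^4)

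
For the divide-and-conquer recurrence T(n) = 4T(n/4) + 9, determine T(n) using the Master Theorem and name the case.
Master Theorem template: T(n) = a·T(n/b) + f(n).
Here: a=4, b=4, f(n)=9
Compute log_b(a) = log_4(4) = 1.
f(n) = 9 = O(n^(1-ε)) with ε = 1. Case 1: T(n) = Θ(n^log_b(a)) = Θ(n).

Case 1: T(n) = Θ(n)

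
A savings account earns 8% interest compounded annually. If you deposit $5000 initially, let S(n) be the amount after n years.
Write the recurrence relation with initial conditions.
Each year the balance grows by 8%, i.e. is multiplied by 1 + 8/100 = 1.08, so S(n) = 1.08 × S(n-1). The initial deposit gives S(0) = 5000.
Unrolling gives the closed form S(n) = 5000 × (1.08)ⁿ.

S(n) = 1.08 × S(n-1), S(0) = 5000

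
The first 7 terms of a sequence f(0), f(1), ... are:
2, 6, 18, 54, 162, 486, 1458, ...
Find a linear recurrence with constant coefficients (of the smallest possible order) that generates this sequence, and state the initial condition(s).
Look for the lowest-order linear relation among consecutive terms.
Observation: each term is 3× the previous.
Check at n=2: 3·6 = 18. ✓

f(n) = 3 × f(n-1), f(0) = 2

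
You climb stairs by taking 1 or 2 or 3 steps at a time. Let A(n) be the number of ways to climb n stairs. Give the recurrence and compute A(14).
Condition on the size of the last step (1 to 3): before it there were n-1, …, n-3 stairs climbed, and these cases are disjoint, so A(n) = A(n-1) + A(n-2) + A(n-3) (order-3 linear recurrence).
Initial conditions by direct count (compositions of i into parts ≤ 3): A(1) = 1; A(2) = 2; A(3) = 4.
Iterating the recurrence: A(4) = 7, A(5) = 13, A(6) = 24, A(7) = 44, A(8) = 81, A(9) = 149, A(10) = 274, A(11) = 504, A(12) = 927, A(13) = 1705, A(14) = 3136.

A(n) = A(n-1) + A(n-2) + A(n-3), A(1) = 1, A(2) = 2, A(3) = 4; A(14) = 3136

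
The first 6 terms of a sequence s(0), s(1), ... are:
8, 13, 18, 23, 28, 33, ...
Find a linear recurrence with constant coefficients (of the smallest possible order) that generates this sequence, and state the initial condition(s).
Look for the lowest-order linear relation among consecutive terms.
Observation: consecutive differences are constant (= 5).
Check at n=2: 1·13 + 5 = 18. ✓

s(n) = s(n-1) + 5, s(0) = 8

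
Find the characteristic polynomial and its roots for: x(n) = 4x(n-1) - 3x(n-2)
Substitute x(n) = rⁿ and divide through by rⁿ⁻²: r² - 4r + 3 = 0
Factor: (r - 3)(r - 1) = 0, so r = 3, 1.
General solution: x(n) = A·3ⁿ + B·1ⁿ

Characteristic: r² - 4r + 3 = 0, Roots: r = 3, 1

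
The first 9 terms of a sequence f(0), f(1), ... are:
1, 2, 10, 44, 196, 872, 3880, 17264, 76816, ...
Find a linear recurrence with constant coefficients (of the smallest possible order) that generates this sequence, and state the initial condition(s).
Look for the lowest-order linear relation among consecutive terms.
Observation: f(n) - 4·f(n-1) - (2)·f(n-2) = 0 holds for the shown terms, and no order-1 relation f(n) = α·f(n-1) + β fits.
Check at n=3: 4·10 + (2)·2 = 44. ✓

f(n) = 4f(n-1) + 2f(n-2), f(0) = 1, f(1) = 2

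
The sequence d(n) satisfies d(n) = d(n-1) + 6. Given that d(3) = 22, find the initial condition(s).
d(3) = d(0) + 3·6, so d(0) = 22 - 18 = 4.

d(0) = 4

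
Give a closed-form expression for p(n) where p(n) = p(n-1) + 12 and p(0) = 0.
Recurrence: p(n) = p(n-1) + 12, initial: p(0) = 0.
Each step adds 12, so p(n) = p(0) + 12n = 12n.

p(n) = 12n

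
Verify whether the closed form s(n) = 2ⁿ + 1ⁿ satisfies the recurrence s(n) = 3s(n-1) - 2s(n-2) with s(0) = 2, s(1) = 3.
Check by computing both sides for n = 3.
From the recurrence with s(0) = 2, s(1) = 3:
  s(0) = 2, s(1) = 3, s(2) = 5, s(3) = 9
  so the recurrence gives s(3) = 9.
From the proposed closed form s(n) = 2ⁿ + 1ⁿ:
  s(3) = 9.
Both sides give 9 at n = 3, and the initial condition(s) match, so the closed form is consistent.

Yes, the closed form is correct.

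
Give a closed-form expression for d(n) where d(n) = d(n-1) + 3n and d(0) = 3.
Recurrence: d(n) = d(n-1) + 3n, initial: d(0) = 3.
Telescoping: d(n) = d(0) + 3·Σᵢ₌₁ⁿ i = 3 + 3·n(n+1)/2.

d(n) = 3·n(n+1)/2 + 3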